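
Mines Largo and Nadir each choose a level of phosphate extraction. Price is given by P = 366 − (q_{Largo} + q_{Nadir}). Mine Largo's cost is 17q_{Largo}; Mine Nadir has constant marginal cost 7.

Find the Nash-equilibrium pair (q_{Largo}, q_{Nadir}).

Mine Largo's profit: π = q_{Largo}(366 − (q_{Largo} + q_{Nadir})) − 17q_{Largo}.
∂π/∂q_{Largo} = 349 − 2q_{Largo} − q_{Nadir} = 0, so q_{Largo} = 174.5 − 0.5q_{Nadir}.
By the same steps for Nadir: q_{Nadir} = 179.5 − 0.5q_{Largo}.
Solving the two reaction functions simultaneously: (1 − (−0.5)(−0.5))q_{Largo} = 174.5 − 0.5·179.5, so 0.75q_{Largo} = 84.75 and q_{Largo} = 113.
Then q_{Nadir} = 179.5 − 0.5·113 = 123.

113, 123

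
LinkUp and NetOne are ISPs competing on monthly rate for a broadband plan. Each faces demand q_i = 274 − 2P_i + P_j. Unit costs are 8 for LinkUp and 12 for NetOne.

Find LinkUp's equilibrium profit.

LinkUp's profit: π = (P_{LinkUp} − 8)(274 − 2P_{LinkUp} + P_{NetOne}).
∂π/∂P_{LinkUp} = 290 − 4P_{LinkUp} + P_{NetOne} = 0 ⇒ P_{LinkUp} = 72.5 + 0.25P_{NetOne}.
Similarly P_{NetOne} = 74.5 + 0.25P_{LinkUp}.
Plugging P_{NetOne} into LinkUp's best response: P_{LinkUp} = 72.5 + 0.25(74.5 + 0.25P_{LinkUp}) ⇒ 0.9375P_{LinkUp} = 91.125, so P_{LinkUp} = 97.2.
Then P_{NetOne} = 74.5 + 0.25·97.2 = 98.8.
q_{LinkUp} = 274 − 2·97.2 + 98.8 = 178.4.
Profit = (97.2 − 8)·178.4 = 15913.28.

15913.28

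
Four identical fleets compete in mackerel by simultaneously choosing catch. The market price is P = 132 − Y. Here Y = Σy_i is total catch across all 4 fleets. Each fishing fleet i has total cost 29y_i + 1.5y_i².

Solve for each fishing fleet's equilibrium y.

12.875

A representative fishing fleet's profit is π_i = y_i(132 − Y) − 29y_i − 1.5y_i², with Y = y_i + Σ_{j≠i} y_j.
First-order condition: 103 − 5y_i − Σ_{j≠i} y_j = 0.
Imposing symmetry (y_j = y for all j) turns Σ_{j≠i} y_j into 3y, so 103 = 8y and y = 12.875.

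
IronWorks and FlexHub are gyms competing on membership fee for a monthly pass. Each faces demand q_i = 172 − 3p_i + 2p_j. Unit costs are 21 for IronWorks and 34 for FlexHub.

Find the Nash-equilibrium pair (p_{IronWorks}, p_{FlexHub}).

IronWorks's profit: π = (p_{IronWorks} − 21)(172 − 3p_{IronWorks} + 2p_{FlexHub}).
∂π/∂p_{IronWorks} = 235 − 6p_{IronWorks} + 2p_{FlexHub} = 0 ⇒ p_{IronWorks} = 235/6 + (1/3)p_{FlexHub}.
Similarly p_{FlexHub} = 137/3 + (1/3)p_{IronWorks}.
Substituting the second reaction function into the first: p_{IronWorks} = 235/6 + (1/3)(137/3 + (1/3)p_{IronWorks}), which gives (8/9)p_{IronWorks} = 979/18 ⇒ p_{IronWorks} = 61.1875.
Then p_{FlexHub} = 137/3 + (1/3)·61.1875 = 66.0625.

61.1875, 66.0625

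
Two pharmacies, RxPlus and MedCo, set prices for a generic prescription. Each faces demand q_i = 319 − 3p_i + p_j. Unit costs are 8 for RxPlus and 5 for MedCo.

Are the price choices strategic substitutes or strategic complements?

strategic complements

RxPlus's profit: π = (p_{RxPlus} − 8)(319 − 3p_{RxPlus} + p_{MedCo}).
∂π/∂p_{RxPlus} = 343 − 6p_{RxPlus} + p_{MedCo} = 0 ⇒ p_{RxPlus} = 343/6 + (1/6)p_{MedCo}.
The best-response slope dp_{RxPlus}/dp_{MedCo} = 1/6 > 0: the reaction function is upward-sloping, so the choices are strategic complements.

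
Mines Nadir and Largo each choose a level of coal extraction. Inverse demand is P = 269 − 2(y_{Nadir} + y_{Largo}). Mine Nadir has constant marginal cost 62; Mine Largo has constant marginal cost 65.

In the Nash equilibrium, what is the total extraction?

Mine Nadir's profit: π = y_{Nadir}(269 − 2(y_{Nadir} + y_{Largo})) − 62y_{Nadir}.
∂π/∂y_{Nadir} = 207 − 4y_{Nadir} − 2y_{Largo} = 0, so y_{Nadir} = 51.75 − 0.5y_{Largo}.
By the same steps for Largo: y_{Largo} = 51 − 0.5y_{Nadir}.
Substituting the second reaction function into the first: y_{Nadir} = 51.75 − 0.5(51 − 0.5y_{Nadir}), which gives 0.75y_{Nadir} = 26.25 ⇒ y_{Nadir} = 35.
Then y_{Largo} = 51 − 0.5·35 = 33.5.
Total extraction: 35 + 33.5 = 68.5.

68.5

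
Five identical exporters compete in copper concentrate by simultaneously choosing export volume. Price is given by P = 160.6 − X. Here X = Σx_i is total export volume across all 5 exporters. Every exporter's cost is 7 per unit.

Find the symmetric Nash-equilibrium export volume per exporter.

A representative exporter's profit is π_i = x_i(160.6 − X) − 7x_i, with X = x_i + Σ_{j≠i} x_j.
First-order condition: 153.6 − 2x_i − Σ_{j≠i} x_j = 0.
Imposing symmetry (x_j = x for all j) turns Σ_{j≠i} x_j into 4x, so 153.6 = 6x and x = 25.6.

25.6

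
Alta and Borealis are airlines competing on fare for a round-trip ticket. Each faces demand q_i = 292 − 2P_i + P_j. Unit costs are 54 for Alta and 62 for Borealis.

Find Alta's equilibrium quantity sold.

Alta's profit: π = (P_{Alta} − 54)(292 − 2P_{Alta} + P_{Borealis}).
∂π/∂P_{Alta} = 400 − 4P_{Alta} + P_{Borealis} = 0 ⇒ P_{Alta} = 100 + 0.25P_{Borealis}.
Similarly P_{Borealis} = 104 + 0.25P_{Alta}.
Solving the two reaction functions simultaneously: (1 − (0.25)(0.25))P_{Alta} = 100 + 0.25·104, so 0.9375P_{Alta} = 126 and P_{Alta} = 134.4.
Then P_{Borealis} = 104 + 0.25·134.4 = 137.6.
q_{Alta} = 292 − 2·134.4 + 137.6 = 160.8.

160.8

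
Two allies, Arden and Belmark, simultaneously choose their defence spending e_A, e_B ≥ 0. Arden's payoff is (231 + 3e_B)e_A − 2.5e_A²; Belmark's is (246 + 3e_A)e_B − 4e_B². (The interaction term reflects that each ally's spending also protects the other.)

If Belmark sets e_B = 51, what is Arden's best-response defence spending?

Expanding Arden's payoff: 231e_A + 3e_Be_A − 2.5e_A².
∂π/∂e_A = 231 + 3e_B − 5e_A = 0, so e_A = 46.2 + 0.6e_B.
At e_B = 51: e_A = 46.2 + 0.6·51 = 76.8.

76.8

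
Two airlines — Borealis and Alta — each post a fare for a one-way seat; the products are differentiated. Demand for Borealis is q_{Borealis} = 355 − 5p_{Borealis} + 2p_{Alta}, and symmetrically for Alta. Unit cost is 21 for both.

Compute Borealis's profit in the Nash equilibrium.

Borealis's profit: π = (p_{Borealis} − 21)(355 − 5p_{Borealis} + 2p_{Alta}).
∂π/∂p_{Borealis} = 460 − 10p_{Borealis} + 2p_{Alta} = 0 ⇒ p_{Borealis} = 46 + 0.2p_{Alta}.
By symmetry p_{Alta} = p_{Borealis}; substituting into the reaction function, 0.8p_{Borealis} = 46 and p_{Borealis} = 57.5.
q_{Borealis} = 355 − 5·57.5 + 2·57.5 = 182.5.
Profit = (57.5 − 21)·182.5 = 6661.25.

6661.25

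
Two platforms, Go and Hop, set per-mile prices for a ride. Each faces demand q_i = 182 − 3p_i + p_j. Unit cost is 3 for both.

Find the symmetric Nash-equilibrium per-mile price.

Go's profit: π = (p_{Go} − 3)(182 − 3p_{Go} + p_{Hop}).
∂π/∂p_{Go} = 191 − 6p_{Go} + p_{Hop} = 0 ⇒ p_{Go} = 191/6 + (1/6)p_{Hop}.
By symmetry p_{Hop} = p_{Go}; substituting into the reaction function, (5/6)p_{Go} = 191/6 and p_{Go} = 38.2.

38.2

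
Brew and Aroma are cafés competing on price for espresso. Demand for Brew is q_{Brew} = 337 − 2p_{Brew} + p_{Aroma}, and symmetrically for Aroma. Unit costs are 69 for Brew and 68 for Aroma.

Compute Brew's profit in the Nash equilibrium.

15913.28

Brew's profit: π = (p_{Brew} − 69)(337 − 2p_{Brew} + p_{Aroma}).
∂π/∂p_{Brew} = 475 − 4p_{Brew} + p_{Aroma} = 0 ⇒ p_{Brew} = 118.75 + 0.25p_{Aroma}.
Similarly p_{Aroma} = 118.25 + 0.25p_{Brew}.
Solving the two reaction functions simultaneously: (1 − (0.25)(0.25))p_{Brew} = 118.75 + 0.25·118.25, so 0.9375p_{Brew} = 148.3125 and p_{Brew} = 158.2.
Then p_{Aroma} = 118.25 + 0.25·158.2 = 157.8.
q_{Brew} = 337 − 2·158.2 + 157.8 = 178.4.
Profit = (158.2 − 69)·178.4 = 15913.28.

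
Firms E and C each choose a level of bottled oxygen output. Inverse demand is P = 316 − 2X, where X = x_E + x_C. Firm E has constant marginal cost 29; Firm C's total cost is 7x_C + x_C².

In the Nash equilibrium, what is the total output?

Firm E's profit: π = x_E(316 − 2(x_E + x_C)) − 29x_E.
∂π/∂x_E = 287 − 4x_E − 2x_C = 0, so x_E = 71.75 − 0.5x_C.
For C: ∂π/∂x_C = 309 − 6x_C − 2x_E = 0 ⇒ x_C = 51.5 − (1/3)x_E.
Plugging x_C into E's best response: x_E = 71.75 − 0.5(51.5 − (1/3)x_E) ⇒ (5/6)x_E = 46, so x_E = 55.2.
Then x_C = 51.5 − (1/3)·55.2 = 33.1.
Total output: 55.2 + 33.1 = 88.3.

88.3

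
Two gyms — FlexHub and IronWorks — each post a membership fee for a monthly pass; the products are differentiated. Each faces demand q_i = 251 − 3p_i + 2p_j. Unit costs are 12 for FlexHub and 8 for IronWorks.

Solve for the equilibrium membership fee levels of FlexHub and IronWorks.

FlexHub's profit: π = (p_{FlexHub} − 12)(251 − 3p_{FlexHub} + 2p_{IronWorks}).
∂π/∂p_{FlexHub} = 287 − 6p_{FlexHub} + 2p_{IronWorks} = 0 ⇒ p_{FlexHub} = 287/6 + (1/3)p_{IronWorks}.
Similarly p_{IronWorks} = 275/6 + (1/3)p_{FlexHub}.
Plugging p_{IronWorks} into FlexHub's best response: p_{FlexHub} = 287/6 + (1/3)(275/6 + (1/3)p_{FlexHub}) ⇒ (8/9)p_{FlexHub} = 568/9, so p_{FlexHub} = 71.
Then p_{IronWorks} = 275/6 + (1/3)·71 = 69.5.

71, 69.5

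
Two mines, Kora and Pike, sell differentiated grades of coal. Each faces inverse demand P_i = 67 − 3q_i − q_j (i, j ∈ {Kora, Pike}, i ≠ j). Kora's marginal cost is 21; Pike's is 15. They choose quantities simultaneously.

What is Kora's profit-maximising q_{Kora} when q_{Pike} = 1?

7.5

Mine Kora's profit: π = q_{Kora}(67 − 3q_{Kora} − q_{Pike}) − 21q_{Kora}.
∂π/∂q_{Kora} = 46 − 6q_{Kora} − q_{Pike} = 0 ⇒ q_{Kora} = 23/3 − (1/6)q_{Pike}.
At q_{Pike} = 1: q_{Kora} = 23/3 − (1/6)·1 = 7.5.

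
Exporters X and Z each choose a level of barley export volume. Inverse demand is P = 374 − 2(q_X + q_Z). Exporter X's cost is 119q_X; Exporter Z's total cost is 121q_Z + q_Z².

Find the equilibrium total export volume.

Exporter X's profit: π = q_X(374 − 2(q_X + q_Z)) − 119q_X.
∂π/∂q_X = 255 − 4q_X − 2q_Z = 0, so q_X = 63.75 − 0.5q_Z.
For Z: ∂π/∂q_Z = 253 − 6q_Z − 2q_X = 0 ⇒ q_Z = 253/6 − (1/3)q_X.
Plugging q_Z into X's best response: q_X = 63.75 − 0.5(253/6 − (1/3)q_X) ⇒ (5/6)q_X = 128/3, so q_X = 51.2.
Then q_Z = 253/6 − (1/3)·51.2 = 25.1.
Total export volume: 51.2 + 25.1 = 76.3.

76.3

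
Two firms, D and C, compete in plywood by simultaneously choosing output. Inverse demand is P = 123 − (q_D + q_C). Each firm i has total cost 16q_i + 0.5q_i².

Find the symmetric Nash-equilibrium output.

Firm D's profit: π = q_D(123 − (q_D + q_C)) − 16q_D − 0.5q_D².
∂π/∂q_D = 107 − 3q_D − q_C = 0, so q_D = 107/3 − (1/3)q_C.
Setting q_D = q_C in the reaction function: q_D = 107/3 − (1/3)q_D, so q_D = (107/3) / (4/3) = 26.75.

26.75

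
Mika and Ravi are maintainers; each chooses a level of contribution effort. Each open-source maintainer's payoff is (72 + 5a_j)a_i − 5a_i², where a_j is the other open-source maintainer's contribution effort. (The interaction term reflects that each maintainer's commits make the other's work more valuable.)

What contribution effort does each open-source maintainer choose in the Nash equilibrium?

14.4

Mika's payoff is (72 + 5a_R)a_M − 5a_M².
∂π/∂a_M = 72 + 5a_R − 10a_M = 0, so a_M = 7.2 + 0.5a_R.
Setting a_M = a_R in the reaction function: a_M = 7.2 + 0.5a_M, so a_M = 7.2 / 0.5 = 14.4.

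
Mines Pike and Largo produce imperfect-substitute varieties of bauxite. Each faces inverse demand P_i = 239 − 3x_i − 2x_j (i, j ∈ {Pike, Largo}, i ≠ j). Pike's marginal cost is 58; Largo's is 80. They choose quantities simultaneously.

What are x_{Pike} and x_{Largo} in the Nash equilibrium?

Mine Pike's profit: π = x_{Pike}(239 − 3x_{Pike} − 2x_{Largo}) − 58x_{Pike}.
∂π/∂x_{Pike} = 181 − 6x_{Pike} − 2x_{Largo} = 0 ⇒ x_{Pike} = 181/6 − (1/3)x_{Largo}.
Similarly x_{Largo} = 26.5 − (1/3)x_{Pike}.
Plugging x_{Largo} into Pike's best response: x_{Pike} = 181/6 − (1/3)(26.5 − (1/3)x_{Pike}) ⇒ (8/9)x_{Pike} = 64/3, so x_{Pike} = 24.
Then x_{Largo} = 26.5 − (1/3)·24 = 18.5.

24, 18.5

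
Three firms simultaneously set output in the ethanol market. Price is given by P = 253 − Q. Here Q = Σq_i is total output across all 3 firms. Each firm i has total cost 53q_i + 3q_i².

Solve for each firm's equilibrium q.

20

A representative firm's profit is π_i = q_i(253 − Q) − 53q_i − 3q_i², with Q = q_i + Σ_{j≠i} q_j.
First-order condition: 200 − 8q_i − Σ_{j≠i} q_j = 0.
With identical firms, set every q_j = q: then 200 − 8q − 2q = 0, i.e. q = 200/10 = 20.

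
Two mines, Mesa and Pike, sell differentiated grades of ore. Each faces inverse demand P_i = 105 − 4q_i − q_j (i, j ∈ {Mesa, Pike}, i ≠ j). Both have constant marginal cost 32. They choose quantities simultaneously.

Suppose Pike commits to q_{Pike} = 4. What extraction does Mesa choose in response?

Mine Mesa's profit: π = q_{Mesa}(105 − 4q_{Mesa} − q_{Pike}) − 32q_{Mesa}.
∂π/∂q_{Mesa} = 73 − 8q_{Mesa} − q_{Pike} = 0 ⇒ q_{Mesa} = 9.125 − 0.125q_{Pike}.
At q_{Pike} = 4: q_{Mesa} = 9.125 − 0.125·4 = 8.625.

8.625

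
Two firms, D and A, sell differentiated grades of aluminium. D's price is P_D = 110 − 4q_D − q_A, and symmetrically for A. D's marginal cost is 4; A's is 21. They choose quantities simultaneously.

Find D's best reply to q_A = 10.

12

Firm D's profit: π = q_D(110 − 4q_D − q_A) − 4q_D.
∂π/∂q_D = 106 − 8q_D − q_A = 0 ⇒ q_D = 13.25 − 0.125q_A.
At q_A = 10: q_D = 13.25 − 0.125·10 = 12.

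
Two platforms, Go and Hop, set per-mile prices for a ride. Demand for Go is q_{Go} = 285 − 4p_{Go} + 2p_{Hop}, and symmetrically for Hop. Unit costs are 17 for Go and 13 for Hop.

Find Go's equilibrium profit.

Go's profit: π = (p_{Go} − 17)(285 − 4p_{Go} + 2p_{Hop}).
∂π/∂p_{Go} = 353 − 8p_{Go} + 2p_{Hop} = 0 ⇒ p_{Go} = 44.125 + 0.25p_{Hop}.
Similarly p_{Hop} = 42.125 + 0.25p_{Go}.
Solving the two reaction functions simultaneously: (1 − (0.25)(0.25))p_{Go} = 44.125 + 0.25·42.125, so 0.9375p_{Go} = 1749/32 and p_{Go} = 58.3.
Then p_{Hop} = 42.125 + 0.25·58.3 = 56.7.
q_{Go} = 285 − 4·58.3 + 2·56.7 = 165.2.
Profit = (58.3 − 17)·165.2 = 6822.76.

6822.76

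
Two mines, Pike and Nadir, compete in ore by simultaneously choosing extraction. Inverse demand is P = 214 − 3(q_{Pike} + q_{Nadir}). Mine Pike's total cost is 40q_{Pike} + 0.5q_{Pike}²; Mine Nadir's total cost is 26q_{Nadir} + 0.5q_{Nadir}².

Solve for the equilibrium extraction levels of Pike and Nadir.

Mine Pike's profit: π = q_{Pike}(214 − 3(q_{Pike} + q_{Nadir})) − 40q_{Pike} − 0.5q_{Pike}².
∂π/∂q_{Pike} = 174 − 7q_{Pike} − 3q_{Nadir} = 0, so q_{Pike} = 174/7 − (3/7)q_{Nadir}.
By the same steps for Nadir: q_{Nadir} = 188/7 − (3/7)q_{Pike}.
Solving the two reaction functions simultaneously: (1 − (−3/7)(−3/7))q_{Pike} = 174/7 − (3/7)·(188/7), so (40/49)q_{Pike} = 654/49 and q_{Pike} = 16.35.
Then q_{Nadir} = 188/7 − (3/7)·16.35 = 19.85.

16.35, 19.85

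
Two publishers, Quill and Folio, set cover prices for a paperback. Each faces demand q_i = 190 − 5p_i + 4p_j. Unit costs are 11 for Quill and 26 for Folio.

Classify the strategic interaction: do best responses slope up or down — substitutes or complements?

Quill's profit: π = (p_{Quill} − 11)(190 − 5p_{Quill} + 4p_{Folio}).
∂π/∂p_{Quill} = 245 − 10p_{Quill} + 4p_{Folio} = 0 ⇒ p_{Quill} = 24.5 + 0.4p_{Folio}.
The best-response slope dp_{Quill}/dp_{Folio} = 0.4 > 0: the reaction function is upward-sloping, so the choices are strategic complements.

strategic complements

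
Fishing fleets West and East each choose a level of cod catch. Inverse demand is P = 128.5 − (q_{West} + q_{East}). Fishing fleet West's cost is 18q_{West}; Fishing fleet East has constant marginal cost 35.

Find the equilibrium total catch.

68

Fishing fleet West's profit: π = q_{West}(128.5 − (q_{West} + q_{East})) − 18q_{West}.
∂π/∂q_{West} = 110.5 − 2q_{West} − q_{East} = 0, so q_{West} = 55.25 − 0.5q_{East}.
By the same steps for East: q_{East} = 46.75 − 0.5q_{West}.
Solving the two reaction functions simultaneously: (1 − (−0.5)(−0.5))q_{West} = 55.25 − 0.5·46.75, so 0.75q_{West} = 31.875 and q_{West} = 42.5.
Then q_{East} = 46.75 − 0.5·42.5 = 25.5.
Total catch: 42.5 + 25.5 = 68.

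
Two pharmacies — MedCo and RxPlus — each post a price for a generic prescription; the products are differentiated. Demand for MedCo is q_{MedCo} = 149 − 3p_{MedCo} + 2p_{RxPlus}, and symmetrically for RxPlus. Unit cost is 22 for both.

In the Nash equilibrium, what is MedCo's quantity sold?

95.25

MedCo's profit: π = (p_{MedCo} − 22)(149 − 3p_{MedCo} + 2p_{RxPlus}).
∂π/∂p_{MedCo} = 215 − 6p_{MedCo} + 2p_{RxPlus} = 0 ⇒ p_{MedCo} = 215/6 + (1/3)p_{RxPlus}.
By symmetry p_{RxPlus} = p_{MedCo}; substituting into the reaction function, (2/3)p_{MedCo} = 215/6 and p_{MedCo} = 53.75.
q_{MedCo} = 149 − 3·53.75 + 2·53.75 = 95.25.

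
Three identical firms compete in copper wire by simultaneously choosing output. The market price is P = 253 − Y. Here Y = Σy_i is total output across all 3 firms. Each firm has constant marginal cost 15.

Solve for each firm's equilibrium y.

59.5

A representative firm's profit is π_i = y_i(253 − Y) − 15y_i, with Y = y_i + Σ_{j≠i} y_j.
First-order condition: 238 − 2y_i − Σ_{j≠i} y_j = 0.
In a symmetric equilibrium every firm chooses the same y, so Σ_{j≠i} y_j = 2y. The condition becomes 238 − 4y = 0, giving y = 238/4 = 59.5.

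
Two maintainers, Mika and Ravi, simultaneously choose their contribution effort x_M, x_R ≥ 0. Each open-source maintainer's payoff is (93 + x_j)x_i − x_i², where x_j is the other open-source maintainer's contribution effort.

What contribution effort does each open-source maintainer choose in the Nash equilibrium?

Mika's payoff is (93 + x_R)x_M − x_M².
∂π/∂x_M = 93 + x_R − 2x_M = 0, so x_M = 46.5 + 0.5x_R.
By symmetry x_R = x_M; substituting into the reaction function, 0.5x_M = 46.5 and x_M = 93.

93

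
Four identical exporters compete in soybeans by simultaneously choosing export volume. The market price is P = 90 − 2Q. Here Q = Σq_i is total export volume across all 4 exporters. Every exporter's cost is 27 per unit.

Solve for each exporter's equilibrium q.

6.3

A representative exporter's profit is π_i = q_i(90 − 2Q) − 27q_i, with Q = q_i + Σ_{j≠i} q_j.
First-order condition: 63 − 4q_i − 2Σ_{j≠i} q_j = 0.
With identical exporters, set every q_j = q: then 63 − 4q − 6q = 0, i.e. q = 63/10 = 6.3.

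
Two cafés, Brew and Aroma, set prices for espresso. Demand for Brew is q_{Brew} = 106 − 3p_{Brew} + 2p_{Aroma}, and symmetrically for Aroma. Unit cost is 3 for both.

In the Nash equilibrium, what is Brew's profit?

Brew's profit: π = (p_{Brew} − 3)(106 − 3p_{Brew} + 2p_{Aroma}).
∂π/∂p_{Brew} = 115 − 6p_{Brew} + 2p_{Aroma} = 0 ⇒ p_{Brew} = 115/6 + (1/3)p_{Aroma}.
By symmetry p_{Aroma} = p_{Brew}; substituting into the reaction function, (2/3)p_{Brew} = 115/6 and p_{Brew} = 28.75.
q_{Brew} = 106 − 3·28.75 + 2·28.75 = 77.25.
Profit = (28.75 − 3)·77.25 = 1989.1875.

1989.1875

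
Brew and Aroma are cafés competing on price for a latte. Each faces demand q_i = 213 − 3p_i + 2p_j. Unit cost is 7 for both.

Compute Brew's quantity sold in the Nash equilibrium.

154.5

Brew's profit: π = (p_{Brew} − 7)(213 − 3p_{Brew} + 2p_{Aroma}).
∂π/∂p_{Brew} = 234 − 6p_{Brew} + 2p_{Aroma} = 0 ⇒ p_{Brew} = 39 + (1/3)p_{Aroma}.
Setting p_{Brew} = p_{Aroma} in the reaction function: p_{Brew} = 39 + (1/3)p_{Brew}, so p_{Brew} = 39 / (2/3) = 58.5.
q_{Brew} = 213 − 3·58.5 + 2·58.5 = 154.5.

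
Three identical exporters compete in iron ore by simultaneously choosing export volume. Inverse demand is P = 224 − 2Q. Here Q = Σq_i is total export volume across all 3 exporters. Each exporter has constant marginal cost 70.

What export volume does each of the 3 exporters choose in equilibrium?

A representative exporter's profit is π_i = q_i(224 − 2Q) − 70q_i, with Q = q_i + Σ_{j≠i} q_j.
First-order condition: 154 − 4q_i − 2Σ_{j≠i} q_j = 0.
Imposing symmetry (q_j = q for all j) turns Σ_{j≠i} q_j into 2q, so 154 = 8q and q = 19.25.

19.25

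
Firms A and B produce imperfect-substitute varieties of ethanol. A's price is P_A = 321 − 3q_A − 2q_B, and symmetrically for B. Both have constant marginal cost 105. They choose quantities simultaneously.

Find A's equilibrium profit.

2187

Firm A's profit: π = q_A(321 − 3q_A − 2q_B) − 105q_A.
∂π/∂q_A = 216 − 6q_A − 2q_B = 0 ⇒ q_A = 36 − (1/3)q_B.
By symmetry q_B = q_A; substituting into the reaction function, (4/3)q_A = 36 and q_A = 27.
P_A = 321 − 3·27 − 2·27 = 186.
Profit = (186 − 105)·27 = 2187.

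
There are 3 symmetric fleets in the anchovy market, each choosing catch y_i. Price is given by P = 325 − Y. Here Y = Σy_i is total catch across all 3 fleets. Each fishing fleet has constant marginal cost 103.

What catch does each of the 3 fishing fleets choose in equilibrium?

A representative fishing fleet's profit is π_i = y_i(325 − Y) − 103y_i, with Y = y_i + Σ_{j≠i} y_j.
First-order condition: 222 − 2y_i − Σ_{j≠i} y_j = 0.
In a symmetric equilibrium every fishing fleet chooses the same y, so Σ_{j≠i} y_j = 2y. The condition becomes 222 − 4y = 0, giving y = 222/4 = 55.5.

55.5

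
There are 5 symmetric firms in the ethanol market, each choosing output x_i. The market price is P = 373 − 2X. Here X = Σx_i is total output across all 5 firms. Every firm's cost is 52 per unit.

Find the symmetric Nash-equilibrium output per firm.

26.75

A representative firm's profit is π_i = x_i(373 − 2X) − 52x_i, with X = x_i + Σ_{j≠i} x_j.
First-order condition: 321 − 4x_i − 2Σ_{j≠i} x_j = 0.
With identical firms, set every x_j = x: then 321 − 4x − 8x = 0, i.e. x = 321/12 = 26.75.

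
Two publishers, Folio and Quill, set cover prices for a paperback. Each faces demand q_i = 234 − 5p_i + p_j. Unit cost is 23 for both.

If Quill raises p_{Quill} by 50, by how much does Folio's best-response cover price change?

5

Folio's profit: π = (p_{Folio} − 23)(234 − 5p_{Folio} + p_{Quill}).
∂π/∂p_{Folio} = 349 − 10p_{Folio} + p_{Quill} = 0 ⇒ p_{Folio} = 34.9 + 0.1p_{Quill}.
The reaction-function slope is 0.1, so a 50-unit rise in p_{Quill} moves p_{Folio} by 0.1 × 50 = 5. Folio's best response rises — the actions are strategic complements.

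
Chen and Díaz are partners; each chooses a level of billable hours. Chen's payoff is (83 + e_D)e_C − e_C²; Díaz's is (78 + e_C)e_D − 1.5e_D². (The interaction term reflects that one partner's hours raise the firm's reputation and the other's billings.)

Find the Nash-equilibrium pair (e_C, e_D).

Expanding Chen's payoff: 83e_C + e_De_C − e_C².
∂π/∂e_C = 83 + e_D − 2e_C = 0, so e_C = 41.5 + 0.5e_D.
Likewise for Díaz: e_D = 26 + (1/3)e_C.
Solving the two reaction functions simultaneously: (1 − (0.5)(1/3))e_C = 41.5 + 0.5·26, so (5/6)e_C = 54.5 and e_C = 65.4.
Then e_D = 26 + (1/3)·65.4 = 47.8.

65.4, 47.8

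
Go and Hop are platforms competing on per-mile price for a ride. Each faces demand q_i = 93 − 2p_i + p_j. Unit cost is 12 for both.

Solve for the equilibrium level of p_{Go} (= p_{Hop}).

Go's profit: π = (p_{Go} − 12)(93 − 2p_{Go} + p_{Hop}).
∂π/∂p_{Go} = 117 − 4p_{Go} + p_{Hop} = 0 ⇒ p_{Go} = 29.25 + 0.25p_{Hop}.
By symmetry p_{Hop} = p_{Go}; substituting into the reaction function, 0.75p_{Go} = 29.25 and p_{Go} = 39.

39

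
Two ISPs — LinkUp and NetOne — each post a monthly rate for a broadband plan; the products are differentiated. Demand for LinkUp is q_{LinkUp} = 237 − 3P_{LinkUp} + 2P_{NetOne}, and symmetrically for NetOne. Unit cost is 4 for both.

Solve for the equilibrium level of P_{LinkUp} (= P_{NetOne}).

LinkUp's profit: π = (P_{LinkUp} − 4)(237 − 3P_{LinkUp} + 2P_{NetOne}).
∂π/∂P_{LinkUp} = 249 − 6P_{LinkUp} + 2P_{NetOne} = 0 ⇒ P_{LinkUp} = 41.5 + (1/3)P_{NetOne}.
Setting P_{LinkUp} = P_{NetOne} in the reaction function: P_{LinkUp} = 41.5 + (1/3)P_{LinkUp}, so P_{LinkUp} = 41.5 / (2/3) = 62.25.

62.25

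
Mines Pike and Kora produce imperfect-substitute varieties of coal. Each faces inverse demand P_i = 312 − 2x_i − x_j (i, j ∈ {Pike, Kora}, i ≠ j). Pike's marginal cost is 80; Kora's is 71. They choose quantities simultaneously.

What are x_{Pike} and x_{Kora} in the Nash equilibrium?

Mine Pike's profit: π = x_{Pike}(312 − 2x_{Pike} − x_{Kora}) − 80x_{Pike}.
∂π/∂x_{Pike} = 232 − 4x_{Pike} − x_{Kora} = 0 ⇒ x_{Pike} = 58 − 0.25x_{Kora}.
Similarly x_{Kora} = 60.25 − 0.25x_{Pike}.
Plugging x_{Kora} into Pike's best response: x_{Pike} = 58 − 0.25(60.25 − 0.25x_{Pike}) ⇒ 0.9375x_{Pike} = 42.9375, so x_{Pike} = 45.8.
Then x_{Kora} = 60.25 − 0.25·45.8 = 48.8.

45.8, 48.8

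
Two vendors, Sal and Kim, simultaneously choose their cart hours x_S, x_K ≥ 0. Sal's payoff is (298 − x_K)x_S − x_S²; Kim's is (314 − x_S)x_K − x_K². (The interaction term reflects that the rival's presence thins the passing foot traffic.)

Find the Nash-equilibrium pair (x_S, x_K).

94, 110

Expanding Sal's payoff: 298x_S − x_Kx_S − x_S².
∂π/∂x_S = 298 − x_K − 2x_S = 0, so x_S = 149 − 0.5x_K.
Likewise for Kim: x_K = 157 − 0.5x_S.
Plugging x_K into Sal's best response: x_S = 149 − 0.5(157 − 0.5x_S) ⇒ 0.75x_S = 70.5, so x_S = 94.
Then x_K = 157 − 0.5·94 = 110.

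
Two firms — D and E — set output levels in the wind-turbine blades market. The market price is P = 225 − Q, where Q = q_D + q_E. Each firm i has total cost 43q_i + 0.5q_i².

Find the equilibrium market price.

134

Firm D's profit: π = q_D(225 − (q_D + q_E)) − 43q_D − 0.5q_D².
∂π/∂q_D = 182 − 3q_D − q_E = 0, so q_D = 182/3 − (1/3)q_E.
Setting q_D = q_E in the reaction function: q_D = 182/3 − (1/3)q_D, so q_D = (182/3) / (4/3) = 45.5.
Equilibrium price: P = 225 − 91 = 134.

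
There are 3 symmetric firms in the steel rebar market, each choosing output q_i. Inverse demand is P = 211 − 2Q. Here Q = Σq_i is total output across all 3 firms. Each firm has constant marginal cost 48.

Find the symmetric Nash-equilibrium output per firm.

20.375

A representative firm's profit is π_i = q_i(211 − 2Q) − 48q_i, with Q = q_i + Σ_{j≠i} q_j.
First-order condition: 163 − 4q_i − 2Σ_{j≠i} q_j = 0.
In a symmetric equilibrium every firm chooses the same q, so Σ_{j≠i} q_j = 2q. The condition becomes 163 − 8q = 0, giving q = 163/8 = 20.375.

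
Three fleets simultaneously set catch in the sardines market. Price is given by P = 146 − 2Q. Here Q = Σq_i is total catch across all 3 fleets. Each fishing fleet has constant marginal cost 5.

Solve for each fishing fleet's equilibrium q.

17.625

A representative fishing fleet's profit is π_i = q_i(146 − 2Q) − 5q_i, with Q = q_i + Σ_{j≠i} q_j.
First-order condition: 141 − 4q_i − 2Σ_{j≠i} q_j = 0.
With identical fishing fleets, set every q_j = q: then 141 − 4q − 4q = 0, i.e. q = 141/8 = 17.625.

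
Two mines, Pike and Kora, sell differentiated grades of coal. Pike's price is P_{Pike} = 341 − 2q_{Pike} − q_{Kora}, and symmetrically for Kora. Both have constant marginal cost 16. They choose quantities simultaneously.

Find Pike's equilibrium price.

146

Mine Pike's profit: π = q_{Pike}(341 − 2q_{Pike} − q_{Kora}) − 16q_{Pike}.
∂π/∂q_{Pike} = 325 − 4q_{Pike} − q_{Kora} = 0 ⇒ q_{Pike} = 81.25 − 0.25q_{Kora}.
Setting q_{Pike} = q_{Kora} in the reaction function: q_{Pike} = 81.25 − 0.25q_{Pike}, so q_{Pike} = 81.25 / 1.25 = 65.
P_{Pike} = 341 − 2·65 − 65 = 146.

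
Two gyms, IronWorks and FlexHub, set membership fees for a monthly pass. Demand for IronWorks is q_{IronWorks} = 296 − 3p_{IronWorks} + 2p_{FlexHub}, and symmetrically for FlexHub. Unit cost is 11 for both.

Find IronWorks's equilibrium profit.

15229.6875

IronWorks's profit: π = (p_{IronWorks} − 11)(296 − 3p_{IronWorks} + 2p_{FlexHub}).
∂π/∂p_{IronWorks} = 329 − 6p_{IronWorks} + 2p_{FlexHub} = 0 ⇒ p_{IronWorks} = 329/6 + (1/3)p_{FlexHub}.
By symmetry p_{FlexHub} = p_{IronWorks}; substituting into the reaction function, (2/3)p_{IronWorks} = 329/6 and p_{IronWorks} = 82.25.
q_{IronWorks} = 296 − 3·82.25 + 2·82.25 = 213.75.
Profit = (82.25 − 11)·213.75 = 15229.6875.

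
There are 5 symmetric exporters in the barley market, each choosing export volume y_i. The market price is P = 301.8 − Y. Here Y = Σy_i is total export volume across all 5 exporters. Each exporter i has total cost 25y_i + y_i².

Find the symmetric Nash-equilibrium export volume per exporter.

34.6

A representative exporter's profit is π_i = y_i(301.8 − Y) − 25y_i − y_i², with Y = y_i + Σ_{j≠i} y_j.
First-order condition: 276.8 − 4y_i − Σ_{j≠i} y_j = 0.
In a symmetric equilibrium every exporter chooses the same y, so Σ_{j≠i} y_j = 4y. The condition becomes 276.8 − 8y = 0, giving y = 276.8/8 = 34.6.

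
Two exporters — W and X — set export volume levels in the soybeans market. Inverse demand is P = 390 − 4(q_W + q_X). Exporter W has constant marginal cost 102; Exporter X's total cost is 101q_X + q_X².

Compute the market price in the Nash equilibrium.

209.75

Exporter W's profit: π = q_W(390 − 4(q_W + q_X)) − 102q_W.
∂π/∂q_W = 288 − 8q_W − 4q_X = 0, so q_W = 36 − 0.5q_X.
For X: ∂π/∂q_X = 289 − 10q_X − 4q_W = 0 ⇒ q_X = 28.9 − 0.4q_W.
Plugging q_X into W's best response: q_W = 36 − 0.5(28.9 − 0.4q_W) ⇒ 0.8q_W = 21.55, so q_W = 26.9375.
Then q_X = 28.9 − 0.4·26.9375 = 18.125.
Equilibrium price: P = 390 − 4·45.0625 = 209.75.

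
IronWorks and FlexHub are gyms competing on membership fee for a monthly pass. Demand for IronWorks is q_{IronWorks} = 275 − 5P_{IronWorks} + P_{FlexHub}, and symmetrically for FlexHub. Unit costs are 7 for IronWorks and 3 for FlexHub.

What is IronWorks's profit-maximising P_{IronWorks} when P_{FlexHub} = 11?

32.1

IronWorks's profit: π = (P_{IronWorks} − 7)(275 − 5P_{IronWorks} + P_{FlexHub}).
∂π/∂P_{IronWorks} = 310 − 10P_{IronWorks} + P_{FlexHub} = 0 ⇒ P_{IronWorks} = 31 + 0.1P_{FlexHub}.
At P_{FlexHub} = 11: P_{IronWorks} = 31 + 0.1·11 = 32.1.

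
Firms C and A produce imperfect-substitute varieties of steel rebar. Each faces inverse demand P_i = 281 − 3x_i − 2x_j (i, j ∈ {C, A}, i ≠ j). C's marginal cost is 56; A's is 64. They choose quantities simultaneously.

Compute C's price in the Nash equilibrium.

141.875

Firm C's profit: π = x_C(281 − 3x_C − 2x_A) − 56x_C.
∂π/∂x_C = 225 − 6x_C − 2x_A = 0 ⇒ x_C = 37.5 − (1/3)x_A.
Similarly x_A = 217/6 − (1/3)x_C.
Solving the two reaction functions simultaneously: (1 − (−1/3)(−1/3))x_C = 37.5 − (1/3)·(217/6), so (8/9)x_C = 229/9 and x_C = 28.625.
Then x_A = 217/6 − (1/3)·28.625 = 26.625.
P_C = 281 − 3·28.625 − 2·26.625 = 141.875.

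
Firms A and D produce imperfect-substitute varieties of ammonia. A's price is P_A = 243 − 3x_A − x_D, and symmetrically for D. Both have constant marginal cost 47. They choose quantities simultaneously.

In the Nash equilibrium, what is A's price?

Firm A's profit: π = x_A(243 − 3x_A − x_D) − 47x_A.
∂π/∂x_A = 196 − 6x_A − x_D = 0 ⇒ x_A = 98/3 − (1/6)x_D.
Setting x_A = x_D in the reaction function: x_A = 98/3 − (1/6)x_A, so x_A = (98/3) / (7/6) = 28.
P_A = 243 − 3·28 − 28 = 131.

131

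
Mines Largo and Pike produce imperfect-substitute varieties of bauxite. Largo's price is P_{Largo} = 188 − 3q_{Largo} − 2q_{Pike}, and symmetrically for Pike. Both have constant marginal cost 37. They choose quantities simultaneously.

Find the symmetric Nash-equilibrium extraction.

18.875

Mine Largo's profit: π = q_{Largo}(188 − 3q_{Largo} − 2q_{Pike}) − 37q_{Largo}.
∂π/∂q_{Largo} = 151 − 6q_{Largo} − 2q_{Pike} = 0 ⇒ q_{Largo} = 151/6 − (1/3)q_{Pike}.
The game is symmetric, so in equilibrium q_{Pike} = q_{Largo}: the reaction function gives (4/3)q_{Largo} = 151/6, hence q_{Largo} = 18.875.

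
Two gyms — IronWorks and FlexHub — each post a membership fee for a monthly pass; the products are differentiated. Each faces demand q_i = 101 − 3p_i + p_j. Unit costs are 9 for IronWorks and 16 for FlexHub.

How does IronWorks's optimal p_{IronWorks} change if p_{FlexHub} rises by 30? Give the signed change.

IronWorks's profit: π = (p_{IronWorks} − 9)(101 − 3p_{IronWorks} + p_{FlexHub}).
∂π/∂p_{IronWorks} = 128 − 6p_{IronWorks} + p_{FlexHub} = 0 ⇒ p_{IronWorks} = 64/3 + (1/6)p_{FlexHub}.
The reaction-function slope is 1/6, so a 30-unit rise in p_{FlexHub} moves p_{IronWorks} by 1/6 × 30 = 5. IronWorks's best response rises — the actions are strategic complements.

5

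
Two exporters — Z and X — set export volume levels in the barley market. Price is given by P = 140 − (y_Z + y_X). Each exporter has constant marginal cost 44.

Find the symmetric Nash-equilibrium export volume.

Exporter Z's profit: π = y_Z(140 − (y_Z + y_X)) − 44y_Z.
∂π/∂y_Z = 96 − 2y_Z − y_X = 0, so y_Z = 48 − 0.5y_X.
Setting y_Z = y_X in the reaction function: y_Z = 48 − 0.5y_Z, so y_Z = 48 / 1.5 = 32.

32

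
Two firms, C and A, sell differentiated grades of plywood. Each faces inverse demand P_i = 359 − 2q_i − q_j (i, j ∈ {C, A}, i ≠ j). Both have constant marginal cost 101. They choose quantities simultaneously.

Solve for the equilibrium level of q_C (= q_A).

51.6

Firm C's profit: π = q_C(359 − 2q_C − q_A) − 101q_C.
∂π/∂q_C = 258 − 4q_C − q_A = 0 ⇒ q_C = 64.5 − 0.25q_A.
Setting q_C = q_A in the reaction function: q_C = 64.5 − 0.25q_C, so q_C = 64.5 / 1.25 = 51.6.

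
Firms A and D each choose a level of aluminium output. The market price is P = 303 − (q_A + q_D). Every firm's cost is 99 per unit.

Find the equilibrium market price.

167

Firm A's profit: π = q_A(303 − (q_A + q_D)) − 99q_A.
∂π/∂q_A = 204 − 2q_A − q_D = 0, so q_A = 102 − 0.5q_D.
The game is symmetric, so in equilibrium q_D = q_A: the reaction function gives 1.5q_A = 102, hence q_A = 68.
Equilibrium price: P = 303 − 136 = 167.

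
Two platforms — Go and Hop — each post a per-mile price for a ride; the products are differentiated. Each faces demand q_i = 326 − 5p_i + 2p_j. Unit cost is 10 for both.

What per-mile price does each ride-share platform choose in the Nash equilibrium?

47

Go's profit: π = (p_{Go} − 10)(326 − 5p_{Go} + 2p_{Hop}).
∂π/∂p_{Go} = 376 − 10p_{Go} + 2p_{Hop} = 0 ⇒ p_{Go} = 37.6 + 0.2p_{Hop}.
Setting p_{Go} = p_{Hop} in the reaction function: p_{Go} = 37.6 + 0.2p_{Go}, so p_{Go} = 37.6 / 0.8 = 47.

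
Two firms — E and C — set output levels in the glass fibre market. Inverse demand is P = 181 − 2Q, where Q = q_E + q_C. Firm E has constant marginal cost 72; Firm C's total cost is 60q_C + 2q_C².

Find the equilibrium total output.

Firm E's profit: π = q_E(181 − 2(q_E + q_C)) − 72q_E.
∂π/∂q_E = 109 − 4q_E − 2q_C = 0, so q_E = 27.25 − 0.5q_C.
For C: ∂π/∂q_C = 121 − 8q_C − 2q_E = 0 ⇒ q_C = 15.125 − 0.25q_E.
Solving the two reaction functions simultaneously: (1 − (−0.5)(−0.25))q_E = 27.25 − 0.5·15.125, so 0.875q_E = 19.6875 and q_E = 22.5.
Then q_C = 15.125 − 0.25·22.5 = 9.5.
Total output: 22.5 + 9.5 = 32.

32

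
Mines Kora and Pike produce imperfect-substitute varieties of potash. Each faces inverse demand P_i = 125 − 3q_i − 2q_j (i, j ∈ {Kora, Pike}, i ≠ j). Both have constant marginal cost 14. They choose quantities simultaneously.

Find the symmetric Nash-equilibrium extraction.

13.875

Mine Kora's profit: π = q_{Kora}(125 − 3q_{Kora} − 2q_{Pike}) − 14q_{Kora}.
∂π/∂q_{Kora} = 111 − 6q_{Kora} − 2q_{Pike} = 0 ⇒ q_{Kora} = 18.5 − (1/3)q_{Pike}.
Setting q_{Kora} = q_{Pike} in the reaction function: q_{Kora} = 18.5 − (1/3)q_{Kora}, so q_{Kora} = 18.5 / (4/3) = 13.875.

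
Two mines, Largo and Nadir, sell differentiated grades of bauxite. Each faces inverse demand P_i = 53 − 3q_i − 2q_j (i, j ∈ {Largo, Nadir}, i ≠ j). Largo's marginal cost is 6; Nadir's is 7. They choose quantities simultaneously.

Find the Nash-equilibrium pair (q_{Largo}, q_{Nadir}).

5.9375, 5.6875

Mine Largo's profit: π = q_{Largo}(53 − 3q_{Largo} − 2q_{Nadir}) − 6q_{Largo}.
∂π/∂q_{Largo} = 47 − 6q_{Largo} − 2q_{Nadir} = 0 ⇒ q_{Largo} = 47/6 − (1/3)q_{Nadir}.
Similarly q_{Nadir} = 23/3 − (1/3)q_{Largo}.
Plugging q_{Nadir} into Largo's best response: q_{Largo} = 47/6 − (1/3)(23/3 − (1/3)q_{Largo}) ⇒ (8/9)q_{Largo} = 95/18, so q_{Largo} = 5.9375.
Then q_{Nadir} = 23/3 − (1/3)·5.9375 = 5.6875.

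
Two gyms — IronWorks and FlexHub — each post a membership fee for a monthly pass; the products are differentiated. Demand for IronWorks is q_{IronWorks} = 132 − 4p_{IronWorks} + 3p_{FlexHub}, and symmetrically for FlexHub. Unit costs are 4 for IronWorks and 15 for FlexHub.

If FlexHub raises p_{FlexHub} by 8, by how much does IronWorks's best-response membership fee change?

IronWorks's profit: π = (p_{IronWorks} − 4)(132 − 4p_{IronWorks} + 3p_{FlexHub}).
∂π/∂p_{IronWorks} = 148 − 8p_{IronWorks} + 3p_{FlexHub} = 0 ⇒ p_{IronWorks} = 18.5 + 0.375p_{FlexHub}.
The reaction-function slope is 0.375, so an 8-unit rise in p_{FlexHub} moves p_{IronWorks} by 0.375 × 8 = 3. IronWorks's best response rises — the actions are strategic complements.

3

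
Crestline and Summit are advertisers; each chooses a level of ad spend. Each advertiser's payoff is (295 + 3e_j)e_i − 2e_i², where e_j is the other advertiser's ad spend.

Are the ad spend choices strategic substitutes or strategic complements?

Crestline's payoff is (295 + 3e_S)e_C − 2e_C².
∂π/∂e_C = 295 + 3e_S − 4e_C = 0, so e_C = 73.75 + 0.75e_S.
The best-response slope de_C/de_S = 0.75 > 0: the reaction function is upward-sloping, so the choices are strategic complements.

strategic complements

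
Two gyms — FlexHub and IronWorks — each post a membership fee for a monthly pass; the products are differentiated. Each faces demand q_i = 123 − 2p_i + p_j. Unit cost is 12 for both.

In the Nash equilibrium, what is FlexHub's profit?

FlexHub's profit: π = (p_{FlexHub} − 12)(123 − 2p_{FlexHub} + p_{IronWorks}).
∂π/∂p_{FlexHub} = 147 − 4p_{FlexHub} + p_{IronWorks} = 0 ⇒ p_{FlexHub} = 36.75 + 0.25p_{IronWorks}.
By symmetry p_{IronWorks} = p_{FlexHub}; substituting into the reaction function, 0.75p_{FlexHub} = 36.75 and p_{FlexHub} = 49.
q_{FlexHub} = 123 − 2·49 + 49 = 74.
Profit = (49 − 12)·74 = 2738.

2738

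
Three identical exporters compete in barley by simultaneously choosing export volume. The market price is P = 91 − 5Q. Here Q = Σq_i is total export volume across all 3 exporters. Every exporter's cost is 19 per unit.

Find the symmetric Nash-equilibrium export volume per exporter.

3.6

A representative exporter's profit is π_i = q_i(91 − 5Q) − 19q_i, with Q = q_i + Σ_{j≠i} q_j.
First-order condition: 72 − 10q_i − 5Σ_{j≠i} q_j = 0.
With identical exporters, set every q_j = q: then 72 − 10q − 10q = 0, i.e. q = 72/20 = 3.6.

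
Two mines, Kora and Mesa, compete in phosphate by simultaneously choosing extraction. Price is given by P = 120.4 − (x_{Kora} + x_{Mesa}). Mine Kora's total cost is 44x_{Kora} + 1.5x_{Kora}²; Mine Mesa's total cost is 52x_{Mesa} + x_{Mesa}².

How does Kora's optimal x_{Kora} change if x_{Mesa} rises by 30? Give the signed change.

Mine Kora's profit: π = x_{Kora}(120.4 − (x_{Kora} + x_{Mesa})) − 44x_{Kora} − 1.5x_{Kora}².
∂π/∂x_{Kora} = 76.4 − 5x_{Kora} − x_{Mesa} = 0, so x_{Kora} = 15.28 − 0.2x_{Mesa}.
The reaction-function slope is −0.2, so a 30-unit rise in x_{Mesa} moves x_{Kora} by −0.2 × 30 = −6. Kora's best response falls — the actions are strategic substitutes.

-6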